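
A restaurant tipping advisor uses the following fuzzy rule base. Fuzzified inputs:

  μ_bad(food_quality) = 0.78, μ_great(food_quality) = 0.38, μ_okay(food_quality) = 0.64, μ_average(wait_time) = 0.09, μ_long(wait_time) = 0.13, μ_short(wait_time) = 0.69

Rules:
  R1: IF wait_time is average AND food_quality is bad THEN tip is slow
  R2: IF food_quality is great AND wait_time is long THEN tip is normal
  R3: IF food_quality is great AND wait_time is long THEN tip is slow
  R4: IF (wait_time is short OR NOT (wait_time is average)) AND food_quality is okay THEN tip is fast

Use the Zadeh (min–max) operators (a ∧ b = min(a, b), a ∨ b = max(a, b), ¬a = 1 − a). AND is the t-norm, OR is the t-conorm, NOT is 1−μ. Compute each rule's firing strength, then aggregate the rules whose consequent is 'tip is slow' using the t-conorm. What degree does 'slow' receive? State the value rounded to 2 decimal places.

R1: average=0.09, bad=0.78; AND[min(a, b)] → w = 0.09
R2: great=0.38, long=0.13; AND[min(a, b)] → w = 0.13
R3: great=0.38, long=0.13; AND[min(a, b)] → w = 0.13
R4: (short=0.69 OR ¬average=1−0.09=0.91) = 0.91; AND[min(a, b)] with okay=0.64 → w = 0.64
Rules with consequent 'slow': {R1, R3} → strengths 0.09, 0.13
Aggregate via t-conorm [max(a, b)]: 0.13

0.13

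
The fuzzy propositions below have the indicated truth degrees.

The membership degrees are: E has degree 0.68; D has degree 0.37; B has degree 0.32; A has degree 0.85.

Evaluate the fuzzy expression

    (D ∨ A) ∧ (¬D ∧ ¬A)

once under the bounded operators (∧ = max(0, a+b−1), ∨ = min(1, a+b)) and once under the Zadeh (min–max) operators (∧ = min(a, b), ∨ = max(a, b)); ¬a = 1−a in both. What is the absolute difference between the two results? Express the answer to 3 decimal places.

0.150

Under bounded:
  D ∨ A = min(1, a+b) on (0.37, 0.85) = 1.00
  ¬D = 1 − 0.37 = 0.63
  ¬A = 1 − 0.85 = 0.15
  ¬D ∧ ¬A = max(0, a+b−1) on (0.63, 0.15) = 0.00
  (D ∨ A) ∧ (¬D ∧ ¬A) = max(0, a+b−1) on (1.00, 0.00) = 0.00
  → value = 0.0000
Under Zadeh (min–max):
  D ∨ A = max(a, b) on (0.37, 0.85) = 0.85
  ¬D = 1 − 0.37 = 0.63
  ¬A = 1 − 0.85 = 0.15
  ¬D ∧ ¬A = min(a, b) on (0.63, 0.15) = 0.15
  (D ∨ A) ∧ (¬D ∧ ¬A) = min(a, b) on (0.85, 0.15) = 0.15
  → value = 0.1500
|0.0000 − 0.1500| = 0.150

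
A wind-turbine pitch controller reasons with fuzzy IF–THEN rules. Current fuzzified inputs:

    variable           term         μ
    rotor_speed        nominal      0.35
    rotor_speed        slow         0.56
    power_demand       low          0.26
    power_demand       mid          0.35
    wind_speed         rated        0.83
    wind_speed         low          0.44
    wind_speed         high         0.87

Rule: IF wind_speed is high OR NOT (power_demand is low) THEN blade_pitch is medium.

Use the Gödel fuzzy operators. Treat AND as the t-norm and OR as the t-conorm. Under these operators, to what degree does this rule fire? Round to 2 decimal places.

0.87

firing strength: high=0.87, ¬low=1−0.26=0.74; OR[max(a, b)] → w = 0.87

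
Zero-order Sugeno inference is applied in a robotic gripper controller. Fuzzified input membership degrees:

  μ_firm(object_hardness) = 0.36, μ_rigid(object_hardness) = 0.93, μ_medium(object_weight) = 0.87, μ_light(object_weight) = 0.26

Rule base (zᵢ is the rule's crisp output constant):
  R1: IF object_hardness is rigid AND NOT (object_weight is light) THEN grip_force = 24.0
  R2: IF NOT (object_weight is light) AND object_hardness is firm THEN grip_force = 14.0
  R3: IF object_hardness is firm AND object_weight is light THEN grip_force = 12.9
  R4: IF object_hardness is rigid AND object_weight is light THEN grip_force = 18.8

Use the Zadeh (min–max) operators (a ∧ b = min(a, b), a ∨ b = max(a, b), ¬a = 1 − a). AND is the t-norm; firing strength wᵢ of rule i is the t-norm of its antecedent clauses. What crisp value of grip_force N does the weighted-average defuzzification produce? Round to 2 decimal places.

R1 (z=24.0): rigid=0.93, ¬light=1−0.26=0.74; AND[min(a, b)] → w = 0.74
R2 (z=14.0): ¬light=1−0.26=0.74, firm=0.36; AND[min(a, b)] → w = 0.36
R3 (z=12.9): firm=0.36, light=0.26; AND[min(a, b)] → w = 0.26
R4 (z=18.8): rigid=0.93, light=0.26; AND[min(a, b)] → w = 0.26
Weighted average = (0.74·24.0 + 0.36·14.0 + 0.26·12.9 + 0.26·18.8) / (0.74 + 0.36 + 0.26 + 0.26)
  = 31.0420 / 1.6200 = 19.16

19.16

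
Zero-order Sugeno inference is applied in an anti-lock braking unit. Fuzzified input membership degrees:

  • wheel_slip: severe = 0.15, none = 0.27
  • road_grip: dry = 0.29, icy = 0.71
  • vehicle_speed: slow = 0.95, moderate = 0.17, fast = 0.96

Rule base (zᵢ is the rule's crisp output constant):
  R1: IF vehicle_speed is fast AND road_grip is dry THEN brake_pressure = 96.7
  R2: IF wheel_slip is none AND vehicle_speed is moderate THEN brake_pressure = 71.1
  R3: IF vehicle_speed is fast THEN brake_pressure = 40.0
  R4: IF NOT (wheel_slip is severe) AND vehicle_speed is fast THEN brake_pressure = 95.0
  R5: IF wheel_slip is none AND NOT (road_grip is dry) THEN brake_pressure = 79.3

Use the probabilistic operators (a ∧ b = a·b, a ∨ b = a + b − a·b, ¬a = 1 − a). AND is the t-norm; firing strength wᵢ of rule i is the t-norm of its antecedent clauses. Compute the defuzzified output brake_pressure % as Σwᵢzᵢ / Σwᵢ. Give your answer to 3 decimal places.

R1 (z=96.7): fast=0.96, dry=0.29; AND[a·b] → w = 0.2784
R2 (z=71.1): none=0.27, moderate=0.17; AND[a·b] → w = 0.0459
R3 (z=40.0): fast=0.96 → w = 0.9600
R4 (z=95.0): ¬severe=1−0.15=0.85, fast=0.96; AND[a·b] → w = 0.8160
R5 (z=79.3): none=0.27, ¬dry=1−0.29=0.71; AND[a·b] → w = 0.1917
Weighted average = (0.2784·96.7 + 0.0459·71.1 + 0.9600·40.0 + 0.8160·95.0 + 0.1917·79.3) / (0.2784 + 0.0459 + 0.9600 + 0.8160 + 0.1917)
  = 161.3066 / 2.2920 = 70.378

70.378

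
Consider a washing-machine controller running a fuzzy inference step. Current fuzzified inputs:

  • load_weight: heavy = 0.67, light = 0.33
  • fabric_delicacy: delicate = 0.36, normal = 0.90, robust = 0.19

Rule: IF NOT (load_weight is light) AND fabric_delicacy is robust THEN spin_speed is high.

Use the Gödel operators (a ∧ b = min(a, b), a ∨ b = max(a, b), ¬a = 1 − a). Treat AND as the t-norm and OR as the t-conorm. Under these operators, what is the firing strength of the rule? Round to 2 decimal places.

0.19

firing strength: ¬light=1−0.33=0.67, robust=0.19; AND[min(a, b)] → w = 0.19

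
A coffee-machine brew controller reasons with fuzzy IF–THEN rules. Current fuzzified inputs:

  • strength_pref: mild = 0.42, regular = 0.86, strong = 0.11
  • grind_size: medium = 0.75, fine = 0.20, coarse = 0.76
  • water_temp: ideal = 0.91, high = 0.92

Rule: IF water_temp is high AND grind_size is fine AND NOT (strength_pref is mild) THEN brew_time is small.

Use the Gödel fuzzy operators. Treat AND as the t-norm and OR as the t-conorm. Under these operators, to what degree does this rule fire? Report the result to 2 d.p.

firing strength: high=0.92, fine=0.20, ¬mild=1−0.42=0.58; AND[min(a, b)] → w = 0.20

0.20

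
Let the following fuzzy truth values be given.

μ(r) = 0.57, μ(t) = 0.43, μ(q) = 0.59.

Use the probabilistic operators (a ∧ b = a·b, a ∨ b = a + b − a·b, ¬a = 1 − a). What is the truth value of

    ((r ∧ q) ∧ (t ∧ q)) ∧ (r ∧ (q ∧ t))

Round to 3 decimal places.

r ∧ q = a·b on (0.5700, 0.5900) = 0.3363
t ∧ q = a·b on (0.4300, 0.5900) = 0.2537
(r ∧ q) ∧ (t ∧ q) = a·b on (0.3363, 0.2537) = 0.0853
q ∧ t = a·b on (0.5900, 0.4300) = 0.2537
r ∧ (q ∧ t) = a·b on (0.5700, 0.2537) = 0.1446
((r ∧ q) ∧ (t ∧ q)) ∧ (r ∧ (q ∧ t)) = a·b on (0.0853, 0.1446) = 0.0123

0.012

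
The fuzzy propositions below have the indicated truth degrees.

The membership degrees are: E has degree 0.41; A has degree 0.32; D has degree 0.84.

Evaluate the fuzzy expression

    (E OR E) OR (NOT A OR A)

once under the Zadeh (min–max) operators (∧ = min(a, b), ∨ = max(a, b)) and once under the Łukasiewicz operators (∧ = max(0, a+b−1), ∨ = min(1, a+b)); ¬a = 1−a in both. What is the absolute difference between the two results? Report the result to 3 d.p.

0.320

Under Zadeh (min–max):
  E OR E = max(a, b) on (0.41, 0.41) = 0.41
  NOT A = 1 − 0.32 = 0.68
  NOT A OR A = max(a, b) on (0.68, 0.32) = 0.68
  (E OR E) OR (NOT A OR A) = max(a, b) on (0.41, 0.68) = 0.68
  → value = 0.6800
Under Łukasiewicz:
  E OR E = min(1, a+b) on (0.41, 0.41) = 0.82
  NOT A = 1 − 0.32 = 0.68
  NOT A OR A = min(1, a+b) on (0.68, 0.32) = 1.00
  (E OR E) OR (NOT A OR A) = min(1, a+b) on (0.82, 1.00) = 1.00
  → value = 1.0000
|0.6800 − 1.0000| = 0.320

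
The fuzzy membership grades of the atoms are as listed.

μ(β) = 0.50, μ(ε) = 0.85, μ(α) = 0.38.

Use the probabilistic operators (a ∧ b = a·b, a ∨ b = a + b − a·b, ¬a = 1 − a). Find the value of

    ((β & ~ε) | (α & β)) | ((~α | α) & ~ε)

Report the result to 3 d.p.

~ε = 1 − 0.8500 = 0.1500
β & ~ε = a·b on (0.5000, 0.1500) = 0.0750
α & β = a·b on (0.3800, 0.5000) = 0.1900
(β & ~ε) | (α & β) = a + b − a·b on (0.0750, 0.1900) = 0.2508
~α = 1 − 0.3800 = 0.6200
~α | α = a + b − a·b on (0.6200, 0.3800) = 0.7644
~ε = 1 − 0.8500 = 0.1500
(~α | α) & ~ε = a·b on (0.7644, 0.1500) = 0.1147
((β & ~ε) | (α & β)) | ((~α | α) & ~ε) = a + b − a·b on (0.2508, 0.1147) = 0.3367

0.337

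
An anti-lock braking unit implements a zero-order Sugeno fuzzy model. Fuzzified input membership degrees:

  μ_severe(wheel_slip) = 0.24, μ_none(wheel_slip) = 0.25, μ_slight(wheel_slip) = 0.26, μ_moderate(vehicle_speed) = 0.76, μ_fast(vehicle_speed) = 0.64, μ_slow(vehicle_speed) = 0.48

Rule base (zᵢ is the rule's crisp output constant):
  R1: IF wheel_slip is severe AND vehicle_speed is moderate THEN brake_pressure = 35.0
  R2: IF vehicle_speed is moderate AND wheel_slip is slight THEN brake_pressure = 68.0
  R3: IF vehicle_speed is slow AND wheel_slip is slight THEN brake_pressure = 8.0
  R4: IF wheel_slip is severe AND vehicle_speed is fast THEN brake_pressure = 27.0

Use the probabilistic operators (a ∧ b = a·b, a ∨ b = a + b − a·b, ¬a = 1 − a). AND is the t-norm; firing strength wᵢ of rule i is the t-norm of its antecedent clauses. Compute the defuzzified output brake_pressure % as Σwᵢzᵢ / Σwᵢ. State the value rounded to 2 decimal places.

R1 (z=35.0): severe=0.24, moderate=0.76; AND[a·b] → w = 0.1824
R2 (z=68.0): moderate=0.76, slight=0.26; AND[a·b] → w = 0.1976
R3 (z=8.0): slow=0.48, slight=0.26; AND[a·b] → w = 0.1248
R4 (z=27.0): severe=0.24, fast=0.64; AND[a·b] → w = 0.1536
Weighted average = (0.1824·35.0 + 0.1976·68.0 + 0.1248·8.0 + 0.1536·27.0) / (0.1824 + 0.1976 + 0.1248 + 0.1536)
  = 24.9664 / 0.6584 = 37.92

37.92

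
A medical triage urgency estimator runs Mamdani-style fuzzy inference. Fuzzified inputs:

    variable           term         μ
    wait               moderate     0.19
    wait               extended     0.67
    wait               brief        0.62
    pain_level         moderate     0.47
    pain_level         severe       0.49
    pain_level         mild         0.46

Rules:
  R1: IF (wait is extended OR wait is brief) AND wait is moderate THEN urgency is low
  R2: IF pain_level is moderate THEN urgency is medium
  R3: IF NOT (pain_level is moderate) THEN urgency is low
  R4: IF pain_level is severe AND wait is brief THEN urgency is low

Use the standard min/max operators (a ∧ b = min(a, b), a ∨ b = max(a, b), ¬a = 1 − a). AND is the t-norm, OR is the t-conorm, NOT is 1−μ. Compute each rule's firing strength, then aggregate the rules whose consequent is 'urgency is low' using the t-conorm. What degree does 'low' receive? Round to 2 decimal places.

0.53

R1: (extended=0.67 OR brief=0.62) = 0.67; AND[min(a, b)] with moderate=0.19 → w = 0.19
R2: moderate=0.47 → w = 0.47
R3: ¬moderate=1−0.47=0.53 → w = 0.53
R4: severe=0.49, brief=0.62; AND[min(a, b)] → w = 0.49
Rules with consequent 'low': {R1, R3, R4} → strengths 0.19, 0.53, 0.49
Aggregate via t-conorm [max(a, b)]: 0.53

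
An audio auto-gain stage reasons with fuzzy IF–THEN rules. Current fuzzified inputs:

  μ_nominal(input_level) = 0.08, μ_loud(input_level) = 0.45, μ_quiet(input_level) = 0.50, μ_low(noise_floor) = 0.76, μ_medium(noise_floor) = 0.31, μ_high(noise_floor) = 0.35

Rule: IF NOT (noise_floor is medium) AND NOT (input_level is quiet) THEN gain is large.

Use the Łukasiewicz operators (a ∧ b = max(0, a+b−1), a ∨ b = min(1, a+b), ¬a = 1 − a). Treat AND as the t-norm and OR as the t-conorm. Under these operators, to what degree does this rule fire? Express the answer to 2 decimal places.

firing strength: ¬medium=1−0.31=0.69, ¬quiet=1−0.50=0.50; AND[max(0, a+b−1)] → w = 0.19

0.19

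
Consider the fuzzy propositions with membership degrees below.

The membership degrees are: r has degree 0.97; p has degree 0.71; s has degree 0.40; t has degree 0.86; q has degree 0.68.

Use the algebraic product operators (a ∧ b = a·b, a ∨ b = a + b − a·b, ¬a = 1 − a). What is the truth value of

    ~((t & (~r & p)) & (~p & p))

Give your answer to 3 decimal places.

~r = 1 − 0.9700 = 0.0300
~r & p = a·b on (0.0300, 0.7100) = 0.0213
t & (~r & p) = a·b on (0.8600, 0.0213) = 0.0183
~p = 1 − 0.7100 = 0.2900
~p & p = a·b on (0.2900, 0.7100) = 0.2059
(t & (~r & p)) & (~p & p) = a·b on (0.0183, 0.2059) = 0.0038
~((t & (~r & p)) & (~p & p)) = 1 − 0.0038 = 0.9962

0.996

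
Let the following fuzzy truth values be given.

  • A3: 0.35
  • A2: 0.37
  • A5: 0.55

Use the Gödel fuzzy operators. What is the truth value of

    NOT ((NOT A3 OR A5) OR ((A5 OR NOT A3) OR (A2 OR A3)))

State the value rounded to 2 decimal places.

0.35

NOT A3 = 1 − 0.35 = 0.65
NOT A3 OR A5 = max(a, b) on (0.65, 0.55) = 0.65
NOT A3 = 1 − 0.35 = 0.65
A5 OR NOT A3 = max(a, b) on (0.55, 0.65) = 0.65
A2 OR A3 = max(a, b) on (0.37, 0.35) = 0.37
(A5 OR NOT A3) OR (A2 OR A3) = max(a, b) on (0.65, 0.37) = 0.65
(NOT A3 OR A5) OR ((A5 OR NOT A3) OR (A2 OR A3)) = max(a, b) on (0.65, 0.65) = 0.65
NOT ((NOT A3 OR A5) OR ((A5 OR NOT A3) OR (A2 OR A3))) = 1 − 0.65 = 0.35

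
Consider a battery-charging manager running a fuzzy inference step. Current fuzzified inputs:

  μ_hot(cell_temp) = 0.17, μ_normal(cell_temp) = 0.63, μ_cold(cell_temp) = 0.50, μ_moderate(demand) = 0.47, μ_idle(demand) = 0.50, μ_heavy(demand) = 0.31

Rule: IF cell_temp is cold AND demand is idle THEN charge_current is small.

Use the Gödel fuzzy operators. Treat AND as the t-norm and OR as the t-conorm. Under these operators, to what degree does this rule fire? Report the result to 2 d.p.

firing strength: cold=0.50, idle=0.50; AND[min(a, b)] → w = 0.50

0.50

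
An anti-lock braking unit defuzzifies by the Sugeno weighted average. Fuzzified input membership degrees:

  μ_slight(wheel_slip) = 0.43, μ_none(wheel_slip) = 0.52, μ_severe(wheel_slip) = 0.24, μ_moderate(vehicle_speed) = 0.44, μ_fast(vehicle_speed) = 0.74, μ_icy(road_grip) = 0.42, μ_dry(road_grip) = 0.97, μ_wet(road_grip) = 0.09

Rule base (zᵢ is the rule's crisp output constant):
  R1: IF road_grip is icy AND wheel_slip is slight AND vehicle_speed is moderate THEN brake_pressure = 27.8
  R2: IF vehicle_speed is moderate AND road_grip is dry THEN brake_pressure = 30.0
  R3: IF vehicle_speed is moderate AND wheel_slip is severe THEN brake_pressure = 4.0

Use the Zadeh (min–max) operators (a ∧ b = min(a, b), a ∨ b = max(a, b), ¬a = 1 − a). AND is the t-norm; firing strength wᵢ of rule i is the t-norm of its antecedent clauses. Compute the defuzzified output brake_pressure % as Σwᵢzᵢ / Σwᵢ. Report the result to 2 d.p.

R1 (z=27.8): icy=0.42, slight=0.43, moderate=0.44; AND[min(a, b)] → w = 0.42
R2 (z=30.0): moderate=0.44, dry=0.97; AND[min(a, b)] → w = 0.44
R3 (z=4.0): moderate=0.44, severe=0.24; AND[min(a, b)] → w = 0.24
Weighted average = (0.42·27.8 + 0.44·30.0 + 0.24·4.0) / (0.42 + 0.44 + 0.24)
  = 25.8360 / 1.1000 = 23.49

23.49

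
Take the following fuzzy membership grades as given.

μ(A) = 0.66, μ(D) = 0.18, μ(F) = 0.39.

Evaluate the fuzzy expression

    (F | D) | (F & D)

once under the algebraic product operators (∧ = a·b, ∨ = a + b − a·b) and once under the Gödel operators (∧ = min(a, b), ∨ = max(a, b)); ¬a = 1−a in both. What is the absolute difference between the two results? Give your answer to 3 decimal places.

Under algebraic product:
  F | D = a + b − a·b on (0.3900, 0.1800) = 0.4998
  F & D = a·b on (0.3900, 0.1800) = 0.0702
  (F | D) | (F & D) = a + b − a·b on (0.4998, 0.0702) = 0.5349
  → value = 0.5349
Under Gödel:
  F | D = max(a, b) on (0.39, 0.18) = 0.39
  F & D = min(a, b) on (0.39, 0.18) = 0.18
  (F | D) | (F & D) = max(a, b) on (0.39, 0.18) = 0.39
  → value = 0.3900
|0.5349 − 0.3900| = 0.145

0.145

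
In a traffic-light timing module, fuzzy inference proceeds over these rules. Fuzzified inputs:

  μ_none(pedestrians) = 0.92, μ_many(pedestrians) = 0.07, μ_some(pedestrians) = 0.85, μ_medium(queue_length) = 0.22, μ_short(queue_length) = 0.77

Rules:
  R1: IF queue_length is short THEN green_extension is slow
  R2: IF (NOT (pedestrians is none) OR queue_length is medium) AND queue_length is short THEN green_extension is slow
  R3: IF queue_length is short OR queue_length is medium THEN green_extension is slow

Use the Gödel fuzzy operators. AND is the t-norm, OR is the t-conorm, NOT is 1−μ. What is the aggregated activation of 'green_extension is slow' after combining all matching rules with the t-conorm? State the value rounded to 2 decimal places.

R1: short=0.77 → w = 0.77
R2: (¬none=1−0.92=0.08 OR medium=0.22) = 0.22; AND[min(a, b)] with short=0.77 → w = 0.22
R3: short=0.77, medium=0.22; OR[max(a, b)] → w = 0.77
Rules with consequent 'slow': {R1, R2, R3} → strengths 0.77, 0.22, 0.77
Aggregate via t-conorm [max(a, b)]: 0.77

0.77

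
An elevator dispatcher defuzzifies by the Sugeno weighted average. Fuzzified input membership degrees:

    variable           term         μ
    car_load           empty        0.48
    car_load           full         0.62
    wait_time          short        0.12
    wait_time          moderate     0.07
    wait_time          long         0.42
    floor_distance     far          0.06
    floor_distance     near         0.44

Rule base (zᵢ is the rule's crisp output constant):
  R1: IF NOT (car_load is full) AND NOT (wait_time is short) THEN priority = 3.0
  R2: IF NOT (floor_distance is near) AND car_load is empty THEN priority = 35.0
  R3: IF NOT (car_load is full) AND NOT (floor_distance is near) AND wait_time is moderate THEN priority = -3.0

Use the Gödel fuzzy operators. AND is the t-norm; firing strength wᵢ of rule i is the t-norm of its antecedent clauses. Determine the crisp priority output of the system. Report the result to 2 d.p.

R1 (z=3.0): ¬full=1−0.62=0.38, ¬short=1−0.12=0.88; AND[min(a, b)] → w = 0.38
R2 (z=35.0): ¬near=1−0.44=0.56, empty=0.48; AND[min(a, b)] → w = 0.48
R3 (z=-3.0): ¬full=1−0.62=0.38, ¬near=1−0.44=0.56, moderate=0.07; AND[min(a, b)] → w = 0.07
Weighted average = (0.38·3.0 + 0.48·35.0 + 0.07·-3.0) / (0.38 + 0.48 + 0.07)
  = 17.7300 / 0.9300 = 19.06

19.06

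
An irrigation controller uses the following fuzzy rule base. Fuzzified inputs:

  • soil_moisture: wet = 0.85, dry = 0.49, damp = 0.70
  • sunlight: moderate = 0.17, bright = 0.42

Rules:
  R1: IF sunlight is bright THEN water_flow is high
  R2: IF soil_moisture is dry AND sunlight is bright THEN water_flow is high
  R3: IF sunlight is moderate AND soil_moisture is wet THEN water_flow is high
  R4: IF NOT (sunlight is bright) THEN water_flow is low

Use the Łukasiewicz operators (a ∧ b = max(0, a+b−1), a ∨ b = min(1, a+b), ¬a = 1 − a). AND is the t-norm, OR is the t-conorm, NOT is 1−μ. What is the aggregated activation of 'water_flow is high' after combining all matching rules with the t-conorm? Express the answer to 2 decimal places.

R1: bright=0.42 → w = 0.42
R2: dry=0.49, bright=0.42; AND[max(0, a+b−1)] → w = 0.00
R3: moderate=0.17, wet=0.85; AND[max(0, a+b−1)] → w = 0.02
R4: ¬bright=1−0.42=0.58 → w = 0.58
Rules with consequent 'high': {R1, R2, R3} → strengths 0.42, 0.00, 0.02
Aggregate via t-conorm [min(1, a+b)]: 0.44

0.44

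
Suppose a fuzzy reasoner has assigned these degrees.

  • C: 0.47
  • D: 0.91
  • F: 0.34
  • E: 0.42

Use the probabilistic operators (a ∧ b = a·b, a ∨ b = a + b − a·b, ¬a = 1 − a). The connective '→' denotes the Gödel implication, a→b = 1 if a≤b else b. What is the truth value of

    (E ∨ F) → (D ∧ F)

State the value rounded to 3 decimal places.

E ∨ F = a + b − a·b on (0.4200, 0.3400) = 0.6172
D ∧ F = a·b on (0.9100, 0.3400) = 0.3094
(E ∨ F) → (D ∧ F)  [Gödel: 1 if a≤b else b] with a=0.6172, b=0.3094 → 0.3094

0.309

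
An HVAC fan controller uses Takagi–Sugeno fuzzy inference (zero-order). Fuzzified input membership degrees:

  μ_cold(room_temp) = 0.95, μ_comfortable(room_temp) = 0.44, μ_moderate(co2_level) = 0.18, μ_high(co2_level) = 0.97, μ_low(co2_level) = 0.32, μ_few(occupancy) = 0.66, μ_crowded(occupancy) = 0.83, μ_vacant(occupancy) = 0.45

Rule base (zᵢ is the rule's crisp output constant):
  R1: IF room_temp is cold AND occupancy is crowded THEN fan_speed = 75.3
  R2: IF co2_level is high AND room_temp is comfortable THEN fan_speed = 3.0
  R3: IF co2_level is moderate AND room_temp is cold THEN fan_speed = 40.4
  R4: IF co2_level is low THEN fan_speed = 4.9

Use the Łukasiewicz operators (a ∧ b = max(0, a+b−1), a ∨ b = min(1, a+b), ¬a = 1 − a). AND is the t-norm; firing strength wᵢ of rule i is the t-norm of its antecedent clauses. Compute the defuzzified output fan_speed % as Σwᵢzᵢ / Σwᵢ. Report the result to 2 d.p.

R1 (z=75.3): cold=0.95, crowded=0.83; AND[max(0, a+b−1)] → w = 0.78
R2 (z=3.0): high=0.97, comfortable=0.44; AND[max(0, a+b−1)] → w = 0.41
R3 (z=40.4): moderate=0.18, cold=0.95; AND[max(0, a+b−1)] → w = 0.13
R4 (z=4.9): low=0.32 → w = 0.32
Weighted average = (0.78·75.3 + 0.41·3.0 + 0.13·40.4 + 0.32·4.9) / (0.78 + 0.41 + 0.13 + 0.32)
  = 66.7840 / 1.6400 = 40.72

40.72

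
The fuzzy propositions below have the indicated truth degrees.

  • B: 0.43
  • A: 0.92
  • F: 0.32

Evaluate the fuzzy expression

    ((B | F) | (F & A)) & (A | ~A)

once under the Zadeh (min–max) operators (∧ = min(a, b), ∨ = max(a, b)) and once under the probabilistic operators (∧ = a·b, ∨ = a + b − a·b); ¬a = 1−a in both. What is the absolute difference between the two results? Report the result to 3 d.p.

Under Zadeh (min–max):
  B | F = max(a, b) on (0.43, 0.32) = 0.43
  F & A = min(a, b) on (0.32, 0.92) = 0.32
  (B | F) | (F & A) = max(a, b) on (0.43, 0.32) = 0.43
  ~A = 1 − 0.92 = 0.08
  A | ~A = max(a, b) on (0.92, 0.08) = 0.92
  ((B | F) | (F & A)) & (A | ~A) = min(a, b) on (0.43, 0.92) = 0.43
  → value = 0.4300
Under probabilistic:
  B | F = a + b − a·b on (0.4300, 0.3200) = 0.6124
  F & A = a·b on (0.3200, 0.9200) = 0.2944
  (B | F) | (F & A) = a + b − a·b on (0.6124, 0.2944) = 0.7265
  ~A = 1 − 0.9200 = 0.0800
  A | ~A = a + b − a·b on (0.9200, 0.0800) = 0.9264
  ((B | F) | (F & A)) & (A | ~A) = a·b on (0.7265, 0.9264) = 0.6730
  → value = 0.6730
|0.4300 − 0.6730| = 0.243

0.243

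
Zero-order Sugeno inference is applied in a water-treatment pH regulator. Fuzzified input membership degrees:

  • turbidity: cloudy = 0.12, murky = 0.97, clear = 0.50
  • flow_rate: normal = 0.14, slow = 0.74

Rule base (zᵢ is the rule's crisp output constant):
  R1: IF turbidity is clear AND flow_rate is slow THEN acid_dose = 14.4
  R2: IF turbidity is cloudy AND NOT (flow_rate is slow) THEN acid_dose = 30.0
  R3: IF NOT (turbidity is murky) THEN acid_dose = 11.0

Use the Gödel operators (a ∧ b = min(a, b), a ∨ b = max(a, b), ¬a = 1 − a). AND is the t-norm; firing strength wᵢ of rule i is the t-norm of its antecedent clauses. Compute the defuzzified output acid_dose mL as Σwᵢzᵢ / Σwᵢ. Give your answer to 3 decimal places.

17.123

R1 (z=14.4): clear=0.50, slow=0.74; AND[min(a, b)] → w = 0.50
R2 (z=30.0): cloudy=0.12, ¬slow=1−0.74=0.26; AND[min(a, b)] → w = 0.12
R3 (z=11.0): ¬murky=1−0.97=0.03 → w = 0.03
Weighted average = (0.50·14.4 + 0.12·30.0 + 0.03·11.0) / (0.50 + 0.12 + 0.03)
  = 11.1300 / 0.6500 = 17.123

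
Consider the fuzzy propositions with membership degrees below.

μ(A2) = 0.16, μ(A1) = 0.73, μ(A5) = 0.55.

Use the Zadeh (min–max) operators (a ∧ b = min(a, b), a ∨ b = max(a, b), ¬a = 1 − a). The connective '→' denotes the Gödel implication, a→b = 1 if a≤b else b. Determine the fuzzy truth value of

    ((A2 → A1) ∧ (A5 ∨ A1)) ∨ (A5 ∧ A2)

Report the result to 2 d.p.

A2 → A1  [Gödel: 1 if a≤b else b] with a=0.16, b=0.73 → 1.00
A5 ∨ A1 = max(a, b) on (0.55, 0.73) = 0.73
(A2 → A1) ∧ (A5 ∨ A1) = min(a, b) on (1.00, 0.73) = 0.73
A5 ∧ A2 = min(a, b) on (0.55, 0.16) = 0.16
((A2 → A1) ∧ (A5 ∨ A1)) ∨ (A5 ∧ A2) = max(a, b) on (0.73, 0.16) = 0.73

0.73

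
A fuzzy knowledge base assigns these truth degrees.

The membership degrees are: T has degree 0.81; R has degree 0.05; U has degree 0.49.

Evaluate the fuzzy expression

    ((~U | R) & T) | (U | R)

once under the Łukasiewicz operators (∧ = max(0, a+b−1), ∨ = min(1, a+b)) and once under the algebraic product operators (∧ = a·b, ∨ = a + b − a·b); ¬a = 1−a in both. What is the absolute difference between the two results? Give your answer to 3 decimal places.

Under Łukasiewicz:
  ~U = 1 − 0.49 = 0.51
  ~U | R = min(1, a+b) on (0.51, 0.05) = 0.56
  (~U | R) & T = max(0, a+b−1) on (0.56, 0.81) = 0.37
  U | R = min(1, a+b) on (0.49, 0.05) = 0.54
  ((~U | R) & T) | (U | R) = min(1, a+b) on (0.37, 0.54) = 0.91
  → value = 0.9100
Under algebraic product:
  ~U = 1 − 0.4900 = 0.5100
  ~U | R = a + b − a·b on (0.5100, 0.0500) = 0.5345
  (~U | R) & T = a·b on (0.5345, 0.8100) = 0.4329
  U | R = a + b − a·b on (0.4900, 0.0500) = 0.5155
  ((~U | R) & T) | (U | R) = a + b − a·b on (0.4329, 0.5155) = 0.7253
  → value = 0.7253
|0.9100 − 0.7253| = 0.185

0.185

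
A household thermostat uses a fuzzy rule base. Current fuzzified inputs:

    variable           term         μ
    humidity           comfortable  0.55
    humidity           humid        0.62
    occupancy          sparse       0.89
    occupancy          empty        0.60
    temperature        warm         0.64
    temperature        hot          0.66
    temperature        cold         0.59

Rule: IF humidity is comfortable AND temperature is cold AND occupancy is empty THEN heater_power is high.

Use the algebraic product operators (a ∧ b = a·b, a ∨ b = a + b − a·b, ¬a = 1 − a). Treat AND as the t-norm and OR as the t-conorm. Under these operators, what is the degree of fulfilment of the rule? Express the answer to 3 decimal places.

firing strength: comfortable=0.55, cold=0.59, empty=0.60; AND[a·b] → w = 0.1947

0.195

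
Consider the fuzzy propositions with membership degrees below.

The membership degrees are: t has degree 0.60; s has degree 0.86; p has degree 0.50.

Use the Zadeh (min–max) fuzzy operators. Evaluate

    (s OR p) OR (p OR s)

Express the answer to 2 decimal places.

s OR p = max(a, b) on (0.86, 0.50) = 0.86
p OR s = max(a, b) on (0.50, 0.86) = 0.86
(s OR p) OR (p OR s) = max(a, b) on (0.86, 0.86) = 0.86

0.86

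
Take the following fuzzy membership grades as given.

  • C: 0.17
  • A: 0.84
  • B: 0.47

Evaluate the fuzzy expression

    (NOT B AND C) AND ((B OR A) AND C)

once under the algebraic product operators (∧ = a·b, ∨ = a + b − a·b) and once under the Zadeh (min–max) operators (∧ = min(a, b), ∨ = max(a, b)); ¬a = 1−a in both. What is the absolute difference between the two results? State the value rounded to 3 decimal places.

0.156

Under algebraic product:
  NOT B = 1 − 0.4700 = 0.5300
  NOT B AND C = a·b on (0.5300, 0.1700) = 0.0901
  B OR A = a + b − a·b on (0.4700, 0.8400) = 0.9152
  (B OR A) AND C = a·b on (0.9152, 0.1700) = 0.1556
  (NOT B AND C) AND ((B OR A) AND C) = a·b on (0.0901, 0.1556) = 0.0140
  → value = 0.0140
Under Zadeh (min–max):
  NOT B = 1 − 0.47 = 0.53
  NOT B AND C = min(a, b) on (0.53, 0.17) = 0.17
  B OR A = max(a, b) on (0.47, 0.84) = 0.84
  (B OR A) AND C = min(a, b) on (0.84, 0.17) = 0.17
  (NOT B AND C) AND ((B OR A) AND C) = min(a, b) on (0.17, 0.17) = 0.17
  → value = 0.1700
|0.0140 − 0.1700| = 0.156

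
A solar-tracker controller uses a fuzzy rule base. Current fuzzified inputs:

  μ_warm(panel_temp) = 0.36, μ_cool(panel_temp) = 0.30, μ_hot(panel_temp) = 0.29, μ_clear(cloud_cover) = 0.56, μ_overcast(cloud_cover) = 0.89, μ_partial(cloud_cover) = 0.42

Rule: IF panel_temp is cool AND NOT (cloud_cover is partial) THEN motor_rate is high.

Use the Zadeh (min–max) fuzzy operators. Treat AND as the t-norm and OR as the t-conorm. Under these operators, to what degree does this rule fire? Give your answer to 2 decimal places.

firing strength: cool=0.30, ¬partial=1−0.42=0.58; AND[min(a, b)] → w = 0.30

0.30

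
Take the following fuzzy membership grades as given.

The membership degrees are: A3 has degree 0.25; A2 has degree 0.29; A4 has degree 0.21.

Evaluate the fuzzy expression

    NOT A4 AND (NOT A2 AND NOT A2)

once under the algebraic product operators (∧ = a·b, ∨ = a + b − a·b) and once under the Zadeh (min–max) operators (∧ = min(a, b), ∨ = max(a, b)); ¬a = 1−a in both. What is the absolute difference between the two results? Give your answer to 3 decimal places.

0.312

Under algebraic product:
  NOT A4 = 1 − 0.2100 = 0.7900
  NOT A2 = 1 − 0.2900 = 0.7100
  NOT A2 = 1 − 0.2900 = 0.7100
  NOT A2 AND NOT A2 = a·b on (0.7100, 0.7100) = 0.5041
  NOT A4 AND (NOT A2 AND NOT A2) = a·b on (0.7900, 0.5041) = 0.3982
  → value = 0.3982
Under Zadeh (min–max):
  NOT A4 = 1 − 0.21 = 0.79
  NOT A2 = 1 − 0.29 = 0.71
  NOT A2 = 1 − 0.29 = 0.71
  NOT A2 AND NOT A2 = min(a, b) on (0.71, 0.71) = 0.71
  NOT A4 AND (NOT A2 AND NOT A2) = min(a, b) on (0.79, 0.71) = 0.71
  → value = 0.7100
|0.3982 − 0.7100| = 0.312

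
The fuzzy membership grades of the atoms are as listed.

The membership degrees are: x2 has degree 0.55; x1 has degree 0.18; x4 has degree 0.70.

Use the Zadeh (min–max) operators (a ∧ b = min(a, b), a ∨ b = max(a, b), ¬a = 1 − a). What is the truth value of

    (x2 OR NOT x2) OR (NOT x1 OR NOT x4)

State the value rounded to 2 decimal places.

NOT x2 = 1 − 0.55 = 0.45
x2 OR NOT x2 = max(a, b) on (0.55, 0.45) = 0.55
NOT x1 = 1 − 0.18 = 0.82
NOT x4 = 1 − 0.70 = 0.30
NOT x1 OR NOT x4 = max(a, b) on (0.82, 0.30) = 0.82
(x2 OR NOT x2) OR (NOT x1 OR NOT x4) = max(a, b) on (0.55, 0.82) = 0.82

0.82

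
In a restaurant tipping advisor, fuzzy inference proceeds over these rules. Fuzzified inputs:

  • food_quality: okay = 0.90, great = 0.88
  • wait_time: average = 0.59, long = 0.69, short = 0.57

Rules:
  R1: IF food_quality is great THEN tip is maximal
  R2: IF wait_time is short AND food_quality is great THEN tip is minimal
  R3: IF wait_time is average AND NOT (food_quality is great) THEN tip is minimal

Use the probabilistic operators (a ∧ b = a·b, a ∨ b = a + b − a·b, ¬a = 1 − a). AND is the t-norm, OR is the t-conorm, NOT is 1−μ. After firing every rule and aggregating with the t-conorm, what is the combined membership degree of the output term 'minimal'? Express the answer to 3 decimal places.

R1: great=0.88 → w = 0.8800
R2: short=0.57, great=0.88; AND[a·b] → w = 0.5016
R3: average=0.59, ¬great=1−0.88=0.12; AND[a·b] → w = 0.0708
Rules with consequent 'minimal': {R2, R3} → strengths 0.5016, 0.0708
Aggregate via t-conorm [a + b − a·b]: 0.5369

0.537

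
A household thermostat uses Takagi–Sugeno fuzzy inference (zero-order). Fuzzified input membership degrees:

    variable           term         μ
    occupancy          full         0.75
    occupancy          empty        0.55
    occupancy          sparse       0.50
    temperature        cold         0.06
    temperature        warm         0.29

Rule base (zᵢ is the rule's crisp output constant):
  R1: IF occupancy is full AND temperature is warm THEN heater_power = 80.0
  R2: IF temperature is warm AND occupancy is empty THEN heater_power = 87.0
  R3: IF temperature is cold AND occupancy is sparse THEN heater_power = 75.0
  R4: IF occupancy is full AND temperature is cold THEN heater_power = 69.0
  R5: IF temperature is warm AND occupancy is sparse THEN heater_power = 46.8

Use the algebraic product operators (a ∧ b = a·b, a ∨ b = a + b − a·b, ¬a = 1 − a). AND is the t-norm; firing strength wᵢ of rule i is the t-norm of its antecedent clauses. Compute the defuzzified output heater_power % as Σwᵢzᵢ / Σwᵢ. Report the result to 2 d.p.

72.73

R1 (z=80.0): full=0.75, warm=0.29; AND[a·b] → w = 0.2175
R2 (z=87.0): warm=0.29, empty=0.55; AND[a·b] → w = 0.1595
R3 (z=75.0): cold=0.06, sparse=0.50; AND[a·b] → w = 0.0300
R4 (z=69.0): full=0.75, cold=0.06; AND[a·b] → w = 0.0450
R5 (z=46.8): warm=0.29, sparse=0.50; AND[a·b] → w = 0.1450
Weighted average = (0.2175·80.0 + 0.1595·87.0 + 0.0300·75.0 + 0.0450·69.0 + 0.1450·46.8) / (0.2175 + 0.1595 + 0.0300 + 0.0450 + 0.1450)
  = 43.4175 / 0.5970 = 72.73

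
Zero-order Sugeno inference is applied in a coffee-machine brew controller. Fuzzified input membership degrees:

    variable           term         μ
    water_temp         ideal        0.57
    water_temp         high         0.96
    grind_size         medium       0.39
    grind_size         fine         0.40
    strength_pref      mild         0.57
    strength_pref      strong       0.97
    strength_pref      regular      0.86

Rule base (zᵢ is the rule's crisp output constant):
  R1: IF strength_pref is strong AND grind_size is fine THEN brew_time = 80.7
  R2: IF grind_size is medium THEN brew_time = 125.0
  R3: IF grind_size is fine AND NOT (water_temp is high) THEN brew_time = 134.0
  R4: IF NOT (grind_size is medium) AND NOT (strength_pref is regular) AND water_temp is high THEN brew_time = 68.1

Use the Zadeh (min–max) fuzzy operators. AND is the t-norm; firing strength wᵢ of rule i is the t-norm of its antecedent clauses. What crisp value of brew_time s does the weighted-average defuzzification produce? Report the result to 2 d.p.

98.89

R1 (z=80.7): strong=0.97, fine=0.40; AND[min(a, b)] → w = 0.40
R2 (z=125.0): medium=0.39 → w = 0.39
R3 (z=134.0): fine=0.40, ¬high=1−0.96=0.04; AND[min(a, b)] → w = 0.04
R4 (z=68.1): ¬medium=1−0.39=0.61, ¬regular=1−0.86=0.14, high=0.96; AND[min(a, b)] → w = 0.14
Weighted average = (0.40·80.7 + 0.39·125.0 + 0.04·134.0 + 0.14·68.1) / (0.40 + 0.39 + 0.04 + 0.14)
  = 95.9240 / 0.9700 = 98.89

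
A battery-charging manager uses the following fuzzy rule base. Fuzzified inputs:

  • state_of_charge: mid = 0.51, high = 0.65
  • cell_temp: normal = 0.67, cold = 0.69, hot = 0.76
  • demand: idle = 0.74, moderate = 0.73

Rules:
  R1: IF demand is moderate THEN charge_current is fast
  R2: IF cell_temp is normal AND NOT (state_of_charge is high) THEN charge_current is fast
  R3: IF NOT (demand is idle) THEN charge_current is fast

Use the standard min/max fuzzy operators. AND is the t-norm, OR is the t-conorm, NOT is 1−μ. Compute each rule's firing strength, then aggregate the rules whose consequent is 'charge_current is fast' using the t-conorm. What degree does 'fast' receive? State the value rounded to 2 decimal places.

R1: moderate=0.73 → w = 0.73
R2: normal=0.67, ¬high=1−0.65=0.35; AND[min(a, b)] → w = 0.35
R3: ¬idle=1−0.74=0.26 → w = 0.26
Rules with consequent 'fast': {R1, R2, R3} → strengths 0.73, 0.35, 0.26
Aggregate via t-conorm [max(a, b)]: 0.73

0.73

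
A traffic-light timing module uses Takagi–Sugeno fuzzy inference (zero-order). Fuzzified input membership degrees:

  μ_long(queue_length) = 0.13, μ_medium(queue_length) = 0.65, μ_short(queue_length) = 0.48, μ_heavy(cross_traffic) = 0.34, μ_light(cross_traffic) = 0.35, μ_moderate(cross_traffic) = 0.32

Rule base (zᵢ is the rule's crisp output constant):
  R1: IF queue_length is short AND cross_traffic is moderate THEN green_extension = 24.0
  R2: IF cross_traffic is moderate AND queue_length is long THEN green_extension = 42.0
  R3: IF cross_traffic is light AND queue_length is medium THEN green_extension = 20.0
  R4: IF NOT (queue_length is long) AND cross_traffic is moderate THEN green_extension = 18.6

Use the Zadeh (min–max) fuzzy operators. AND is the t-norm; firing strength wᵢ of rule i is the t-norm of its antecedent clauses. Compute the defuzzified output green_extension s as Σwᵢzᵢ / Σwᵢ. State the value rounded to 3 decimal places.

23.296

R1 (z=24.0): short=0.48, moderate=0.32; AND[min(a, b)] → w = 0.32
R2 (z=42.0): moderate=0.32, long=0.13; AND[min(a, b)] → w = 0.13
R3 (z=20.0): light=0.35, medium=0.65; AND[min(a, b)] → w = 0.35
R4 (z=18.6): ¬long=1−0.13=0.87, moderate=0.32; AND[min(a, b)] → w = 0.32
Weighted average = (0.32·24.0 + 0.13·42.0 + 0.35·20.0 + 0.32·18.6) / (0.32 + 0.13 + 0.35 + 0.32)
  = 26.0920 / 1.1200 = 23.296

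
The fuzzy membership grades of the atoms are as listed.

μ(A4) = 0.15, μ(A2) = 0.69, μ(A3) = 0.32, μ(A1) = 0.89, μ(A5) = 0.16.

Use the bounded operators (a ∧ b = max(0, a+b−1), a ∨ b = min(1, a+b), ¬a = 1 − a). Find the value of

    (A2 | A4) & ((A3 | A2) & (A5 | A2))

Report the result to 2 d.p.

0.69

A2 | A4 = min(1, a+b) on (0.69, 0.15) = 0.84
A3 | A2 = min(1, a+b) on (0.32, 0.69) = 1.00
A5 | A2 = min(1, a+b) on (0.16, 0.69) = 0.85
(A3 | A2) & (A5 | A2) = max(0, a+b−1) on (1.00, 0.85) = 0.85
(A2 | A4) & ((A3 | A2) & (A5 | A2)) = max(0, a+b−1) on (0.84, 0.85) = 0.69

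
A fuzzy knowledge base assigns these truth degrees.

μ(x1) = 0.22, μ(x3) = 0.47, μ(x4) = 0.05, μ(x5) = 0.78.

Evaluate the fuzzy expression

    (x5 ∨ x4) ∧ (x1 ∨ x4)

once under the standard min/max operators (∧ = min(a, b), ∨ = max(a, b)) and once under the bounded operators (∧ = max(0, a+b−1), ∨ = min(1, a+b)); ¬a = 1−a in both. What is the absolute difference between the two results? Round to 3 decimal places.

0.120

Under standard min/max:
  x5 ∨ x4 = max(a, b) on (0.78, 0.05) = 0.78
  x1 ∨ x4 = max(a, b) on (0.22, 0.05) = 0.22
  (x5 ∨ x4) ∧ (x1 ∨ x4) = min(a, b) on (0.78, 0.22) = 0.22
  → value = 0.2200
Under bounded:
  x5 ∨ x4 = min(1, a+b) on (0.78, 0.05) = 0.83
  x1 ∨ x4 = min(1, a+b) on (0.22, 0.05) = 0.27
  (x5 ∨ x4) ∧ (x1 ∨ x4) = max(0, a+b−1) on (0.83, 0.27) = 0.10
  → value = 0.1000
|0.2200 − 0.1000| = 0.120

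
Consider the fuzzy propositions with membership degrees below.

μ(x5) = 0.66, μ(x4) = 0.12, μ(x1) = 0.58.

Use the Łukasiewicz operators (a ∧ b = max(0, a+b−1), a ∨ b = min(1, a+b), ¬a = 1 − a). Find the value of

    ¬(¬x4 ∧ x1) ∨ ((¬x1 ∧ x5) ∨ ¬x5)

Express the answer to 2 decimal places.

¬x4 = 1 − 0.12 = 0.88
¬x4 ∧ x1 = max(0, a+b−1) on (0.88, 0.58) = 0.46
¬(¬x4 ∧ x1) = 1 − 0.46 = 0.54
¬x1 = 1 − 0.58 = 0.42
¬x1 ∧ x5 = max(0, a+b−1) on (0.42, 0.66) = 0.08
¬x5 = 1 − 0.66 = 0.34
(¬x1 ∧ x5) ∨ ¬x5 = min(1, a+b) on (0.08, 0.34) = 0.42
¬(¬x4 ∧ x1) ∨ ((¬x1 ∧ x5) ∨ ¬x5) = min(1, a+b) on (0.54, 0.42) = 0.96

0.96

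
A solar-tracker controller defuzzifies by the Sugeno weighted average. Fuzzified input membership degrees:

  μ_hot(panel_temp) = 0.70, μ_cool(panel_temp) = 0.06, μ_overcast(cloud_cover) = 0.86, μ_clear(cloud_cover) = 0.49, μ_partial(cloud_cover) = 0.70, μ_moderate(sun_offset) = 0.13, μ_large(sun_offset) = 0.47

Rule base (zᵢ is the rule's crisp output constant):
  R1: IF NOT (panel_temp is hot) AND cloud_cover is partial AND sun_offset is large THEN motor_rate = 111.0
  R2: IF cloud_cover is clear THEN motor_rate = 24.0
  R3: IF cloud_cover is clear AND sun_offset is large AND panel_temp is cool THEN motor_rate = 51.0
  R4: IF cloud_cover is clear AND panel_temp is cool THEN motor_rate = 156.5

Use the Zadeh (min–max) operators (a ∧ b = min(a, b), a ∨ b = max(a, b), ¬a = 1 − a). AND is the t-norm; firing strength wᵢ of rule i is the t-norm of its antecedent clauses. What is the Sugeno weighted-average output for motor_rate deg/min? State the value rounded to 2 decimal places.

R1 (z=111.0): ¬hot=1−0.70=0.30, partial=0.70, large=0.47; AND[min(a, b)] → w = 0.30
R2 (z=24.0): clear=0.49 → w = 0.49
R3 (z=51.0): clear=0.49, large=0.47, cool=0.06; AND[min(a, b)] → w = 0.06
R4 (z=156.5): clear=0.49, cool=0.06; AND[min(a, b)] → w = 0.06
Weighted average = (0.30·111.0 + 0.49·24.0 + 0.06·51.0 + 0.06·156.5) / (0.30 + 0.49 + 0.06 + 0.06)
  = 57.5100 / 0.9100 = 63.20

63.20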